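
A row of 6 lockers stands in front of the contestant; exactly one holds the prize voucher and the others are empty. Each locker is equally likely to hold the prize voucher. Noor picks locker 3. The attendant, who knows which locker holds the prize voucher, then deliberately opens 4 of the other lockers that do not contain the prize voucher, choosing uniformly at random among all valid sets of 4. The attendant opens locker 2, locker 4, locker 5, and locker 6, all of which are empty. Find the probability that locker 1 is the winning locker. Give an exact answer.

5/6

Consider each possible location of the prize voucher in turn.
If it is in locker 1 (prior 1/6): the attendant has no choice, probability 1; weight (1/6)·1 = 1/6.
If it is in any of lockers 2, 4, 5, and 6 (prior 1/6 each): that locker was opened and seen not to hold the prize — ruled out; weight (1/6)·0 = 0 each.
If it is in locker 3 (prior 1/6): the attendant has 5 equally likely choices, so probability 1/5; weight (1/6)·(1/5) = 1/30.
The weights sum to 1/5.
So P(the prize voucher in locker 1 | the attendant opened locker 2, locker 4, locker 5, and locker 6) = (1/6) / (1/5) = 5/6.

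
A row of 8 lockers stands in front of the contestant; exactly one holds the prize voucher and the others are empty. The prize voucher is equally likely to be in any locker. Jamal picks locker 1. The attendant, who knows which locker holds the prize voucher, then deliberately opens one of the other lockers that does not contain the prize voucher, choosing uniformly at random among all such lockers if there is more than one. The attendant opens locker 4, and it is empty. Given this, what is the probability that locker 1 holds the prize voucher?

1/8

Apply Bayes' rule, conditioning on where the prize voucher actually is.
If it is in locker 1 (prior 1/8): the attendant has 7 equally likely choices, so probability 1/7; weight (1/8)·(1/7) = 1/56.
If it is in any of lockers 2, 3, 5, 6, 7, and 8 (prior 1/8 each): the attendant has 6 equally likely choices, so probability 1/6; weight (1/8)·(1/6) = 1/48 each.
If it is in locker 4 (prior 1/8): the attendant opened locker 4, so this case is ruled out; weight (1/8)·0 = 0.
The weights sum to 1/7.
So P(the prize voucher in locker 1 | the attendant opened locker 4) = (1/56) / (1/7) = 1/8.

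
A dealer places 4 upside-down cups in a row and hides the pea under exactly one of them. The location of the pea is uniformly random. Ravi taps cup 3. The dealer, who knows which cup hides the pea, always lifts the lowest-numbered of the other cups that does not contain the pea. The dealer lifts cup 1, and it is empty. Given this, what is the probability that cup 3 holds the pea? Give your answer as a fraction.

Consider each possible location of the pea in turn.
If it is under cup 1 (prior 1/4): the dealer opened cup 1, so this case is ruled out; weight (1/4)·0 = 0.
If it is under any of cups 2, 3, and 4 (prior 1/4 each): cup 1 is the lowest-numbered option available, probability 1; weight (1/4)·1 = 1/4 each.
The weights sum to 3/4.
So P(the pea under cup 3 | the dealer opened cup 1) = (1/4) / (3/4) = 1/3.

1/3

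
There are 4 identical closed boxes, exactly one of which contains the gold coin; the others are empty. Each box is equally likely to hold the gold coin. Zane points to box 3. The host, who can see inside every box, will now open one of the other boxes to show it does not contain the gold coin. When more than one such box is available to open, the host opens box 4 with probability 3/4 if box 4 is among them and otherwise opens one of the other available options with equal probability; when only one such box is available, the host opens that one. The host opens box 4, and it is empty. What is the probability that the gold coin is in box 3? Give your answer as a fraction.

Consider each possible location of the gold coin in turn.
If it is in any of boxes 1, 2, and 3 (prior 1/4 each): box 4 is available, opened with probability 3/4; weight (1/4)·(3/4) = 3/16 each.
If it is in box 4 (prior 1/4): the host opened box 4, so this case is ruled out; weight (1/4)·0 = 0.
The weights sum to 9/16.
So P(the gold coin in box 3 | the host opened box 4) = (3/16) / (9/16) = 1/3.

1/3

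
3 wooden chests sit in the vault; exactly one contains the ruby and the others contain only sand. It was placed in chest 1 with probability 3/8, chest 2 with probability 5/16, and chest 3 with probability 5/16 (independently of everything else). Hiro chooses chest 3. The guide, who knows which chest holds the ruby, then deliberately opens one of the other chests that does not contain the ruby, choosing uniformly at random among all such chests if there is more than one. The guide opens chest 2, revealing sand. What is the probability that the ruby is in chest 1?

Apply Bayes' rule, conditioning on where the ruby actually is.
If it is in chest 1 (prior 3/8): the guide has no choice, probability 1; weight (3/8)·1 = 3/8.
If it is in chest 2 (prior 5/16): the guide opened chest 2, so this case is ruled out; weight (5/16)·0 = 0.
If it is in chest 3 (prior 5/16): the guide has 2 equally likely choices, so probability 1/2; weight (5/16)·(1/2) = 5/32.
The weights sum to 17/32.
So P(the ruby in chest 1 | the guide opened chest 2) = (3/8) / (17/32) = 12/17.

12/17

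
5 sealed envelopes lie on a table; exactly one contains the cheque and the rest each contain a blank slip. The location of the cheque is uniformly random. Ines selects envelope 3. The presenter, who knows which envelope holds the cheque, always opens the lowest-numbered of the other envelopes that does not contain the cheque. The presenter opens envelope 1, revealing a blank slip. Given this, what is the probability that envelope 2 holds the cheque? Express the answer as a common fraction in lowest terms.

Consider each possible location of the cheque in turn.
If it is in envelope 1 (prior 1/5): the presenter opened envelope 1, so this case is ruled out; weight (1/5)·0 = 0.
If it is in any of envelopes 2, 3, 4, and 5 (prior 1/5 each): envelope 1 is the lowest-numbered option available, probability 1; weight (1/5)·1 = 1/5 each.
The weights sum to 4/5.
So P(the cheque in envelope 2 | the presenter opened envelope 1) = (1/5) / (4/5) = 1/4.

1/4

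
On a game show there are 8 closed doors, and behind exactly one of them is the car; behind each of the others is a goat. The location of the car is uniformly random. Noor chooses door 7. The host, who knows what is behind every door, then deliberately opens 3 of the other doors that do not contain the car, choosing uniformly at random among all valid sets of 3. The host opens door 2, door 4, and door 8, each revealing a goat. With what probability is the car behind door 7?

1/8

Consider each possible location of the car in turn.
If it is behind any of doors 1, 3, 5, and 6 (prior 1/8 each): the host has 20 equally likely choices, so probability 1/20; weight (1/8)·(1/20) = 1/160 each.
If it is behind any of doors 2, 4, and 8 (prior 1/8 each): that door was opened and seen not to hold the prize — ruled out; weight (1/8)·0 = 0 each.
If it is behind door 7 (prior 1/8): the host has 35 equally likely choices, so probability 1/35; weight (1/8)·(1/35) = 1/280.
The weights sum to 1/35.
So P(the car behind door 7 | the host opened door 2, door 4, and door 8) = (1/280) / (1/35) = 1/8.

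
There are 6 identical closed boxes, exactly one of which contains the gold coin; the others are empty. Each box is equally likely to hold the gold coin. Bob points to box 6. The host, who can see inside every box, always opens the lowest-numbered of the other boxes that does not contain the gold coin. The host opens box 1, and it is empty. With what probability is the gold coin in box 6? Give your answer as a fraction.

Condition on the true location of the gold coin.
If it is in box 1 (prior 1/6): the host opened box 1, so this case is ruled out; weight (1/6)·0 = 0.
If it is in any of boxes 2, 3, 4, 5, and 6 (prior 1/6 each): box 1 is the lowest-numbered option available, probability 1; weight (1/6)·1 = 1/6 each.
The weights sum to 5/6.
So P(the gold coin in box 6 | the host opened box 1) = (1/6) / (5/6) = 1/5.

1/5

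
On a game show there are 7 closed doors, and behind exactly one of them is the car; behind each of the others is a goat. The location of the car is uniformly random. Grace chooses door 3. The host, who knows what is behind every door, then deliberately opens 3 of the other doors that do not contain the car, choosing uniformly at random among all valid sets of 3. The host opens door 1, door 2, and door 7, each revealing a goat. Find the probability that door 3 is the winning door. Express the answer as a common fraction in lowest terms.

Consider each possible location of the car in turn.
If it is behind any of doors 1, 2, and 7 (prior 1/7 each): that door was opened and seen not to hold the prize — ruled out; weight (1/7)·0 = 0 each.
If it is behind door 3 (prior 1/7): the host has 20 equally likely choices, so probability 1/20; weight (1/7)·(1/20) = 1/140.
If it is behind any of doors 4, 5, and 6 (prior 1/7 each): the host has 10 equally likely choices, so probability 1/10; weight (1/7)·(1/10) = 1/70 each.
The weights sum to 1/20.
So P(the car behind door 3 | the host opened door 1, door 2, and door 7) = (1/140) / (1/20) = 1/7.

1/7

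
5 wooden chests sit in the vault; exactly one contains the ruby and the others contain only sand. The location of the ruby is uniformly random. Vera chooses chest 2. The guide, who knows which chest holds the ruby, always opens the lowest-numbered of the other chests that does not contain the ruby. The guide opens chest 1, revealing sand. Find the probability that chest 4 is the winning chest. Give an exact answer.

Condition on the true location of the ruby.
If it is in chest 1 (prior 1/5): the guide opened chest 1, so this case is ruled out; weight (1/5)·0 = 0.
If it is in any of chests 2, 3, 4, and 5 (prior 1/5 each): chest 1 is the lowest-numbered option available, probability 1; weight (1/5)·1 = 1/5 each.
The weights sum to 4/5.
So P(the ruby in chest 4 | the guide opened chest 1) = (1/5) / (4/5) = 1/4.

1/4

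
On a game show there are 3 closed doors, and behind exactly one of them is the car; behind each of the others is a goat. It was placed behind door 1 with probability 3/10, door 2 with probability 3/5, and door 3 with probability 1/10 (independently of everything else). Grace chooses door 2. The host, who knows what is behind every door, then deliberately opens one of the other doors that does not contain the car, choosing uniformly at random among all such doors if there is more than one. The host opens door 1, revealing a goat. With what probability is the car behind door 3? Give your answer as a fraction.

1/4

Condition on the true location of the car.
If it is behind door 1 (prior 3/10): the host opened door 1, so this case is ruled out; weight (3/10)·0 = 0.
If it is behind door 2 (prior 3/5): the host has 2 equally likely choices, so probability 1/2; weight (3/5)·(1/2) = 3/10.
If it is behind door 3 (prior 1/10): the host has no choice, probability 1; weight (1/10)·1 = 1/10.
The weights sum to 2/5.
So P(the car behind door 3 | the host opened door 1) = (1/10) / (2/5) = 1/4.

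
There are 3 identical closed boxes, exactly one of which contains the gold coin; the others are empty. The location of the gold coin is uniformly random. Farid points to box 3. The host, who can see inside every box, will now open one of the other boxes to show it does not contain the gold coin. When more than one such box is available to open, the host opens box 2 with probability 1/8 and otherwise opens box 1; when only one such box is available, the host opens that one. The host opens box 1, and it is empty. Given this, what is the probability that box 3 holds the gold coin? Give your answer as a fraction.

7/15

Apply Bayes' rule, conditioning on where the gold coin actually is.
If it is in box 1 (prior 1/3): the host opened box 1, so this case is ruled out; weight (1/3)·0 = 0.
If it is in box 2 (prior 1/3): only box 1 is available, probability 1; weight (1/3)·1 = 1/3.
If it is in box 3 (prior 1/3): box 2 is available but not opened, probability 7/8; weight (1/3)·(7/8) = 7/24.
The weights sum to 5/8.
So P(the gold coin in box 3 | the host opened box 1) = (7/24) / (5/8) = 7/15.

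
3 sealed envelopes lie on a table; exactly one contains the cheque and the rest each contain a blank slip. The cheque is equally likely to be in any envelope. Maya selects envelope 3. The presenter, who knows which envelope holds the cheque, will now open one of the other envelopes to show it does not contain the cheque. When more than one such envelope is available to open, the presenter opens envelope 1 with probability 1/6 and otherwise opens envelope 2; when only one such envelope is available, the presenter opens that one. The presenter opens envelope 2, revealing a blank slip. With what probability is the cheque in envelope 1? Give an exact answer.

6/11

Condition on the true location of the cheque.
If it is in envelope 1 (prior 1/3): only envelope 2 is available, probability 1; weight (1/3)·1 = 1/3.
If it is in envelope 2 (prior 1/3): the presenter opened envelope 2, so this case is ruled out; weight (1/3)·0 = 0.
If it is in envelope 3 (prior 1/3): envelope 1 is available but not opened, probability 5/6; weight (1/3)·(5/6) = 5/18.
The weights sum to 11/18.
So P(the cheque in envelope 1 | the presenter opened envelope 2) = (1/3) / (11/18) = 6/11.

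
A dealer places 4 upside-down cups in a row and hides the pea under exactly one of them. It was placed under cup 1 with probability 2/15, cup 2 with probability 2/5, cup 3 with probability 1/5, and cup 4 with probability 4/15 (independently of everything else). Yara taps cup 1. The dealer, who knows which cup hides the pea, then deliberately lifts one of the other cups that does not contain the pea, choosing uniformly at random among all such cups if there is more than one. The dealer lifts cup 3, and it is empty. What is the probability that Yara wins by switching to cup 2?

9/17

Condition on the true location of the pea.
If it is under cup 1 (prior 2/15): the dealer has 3 equally likely choices, so probability 1/3; weight (2/15)·(1/3) = 2/45.
If it is under cup 2 (prior 2/5): the dealer has 2 equally likely choices, so probability 1/2; weight (2/5)·(1/2) = 1/5.
If it is under cup 3 (prior 1/5): the dealer opened cup 3, so this case is ruled out; weight (1/5)·0 = 0.
If it is under cup 4 (prior 4/15): the dealer has 2 equally likely choices, so probability 1/2; weight (4/15)·(1/2) = 2/15.
The weights sum to 17/45.
So P(the pea under cup 2 | the dealer opened cup 3) = (1/5) / (17/45) = 9/17.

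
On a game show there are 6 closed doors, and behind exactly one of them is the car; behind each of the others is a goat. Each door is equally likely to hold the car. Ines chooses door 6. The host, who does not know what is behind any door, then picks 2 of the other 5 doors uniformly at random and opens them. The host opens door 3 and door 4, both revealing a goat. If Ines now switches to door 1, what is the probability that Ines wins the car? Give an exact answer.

Because the host chose which doors to open without knowing where the car is, the choice is independent of the prize location. Learning that none of the 2 opened doors holds the car simply rules out those 2 locations and leaves the remaining 4 doors still equally likely by symmetry.
So P(the car behind door 1) = 1/4.

1/4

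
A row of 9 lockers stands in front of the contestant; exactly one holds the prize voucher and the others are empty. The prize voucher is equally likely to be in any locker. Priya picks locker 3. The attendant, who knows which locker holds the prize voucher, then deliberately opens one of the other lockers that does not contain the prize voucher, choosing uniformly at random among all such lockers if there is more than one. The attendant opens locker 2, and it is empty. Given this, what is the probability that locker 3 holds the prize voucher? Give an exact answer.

Consider each possible location of the prize voucher in turn.
If it is in any of lockers 1, 4, 5, 6, 7, 8, and 9 (prior 1/9 each): the attendant has 7 equally likely choices, so probability 1/7; weight (1/9)·(1/7) = 1/63 each.
If it is in locker 2 (prior 1/9): the attendant opened locker 2, so this case is ruled out; weight (1/9)·0 = 0.
If it is in locker 3 (prior 1/9): the attendant has 8 equally likely choices, so probability 1/8; weight (1/9)·(1/8) = 1/72.
The weights sum to 1/8.
So P(the prize voucher in locker 3 | the attendant opened locker 2) = (1/72) / (1/8) = 1/9.

1/9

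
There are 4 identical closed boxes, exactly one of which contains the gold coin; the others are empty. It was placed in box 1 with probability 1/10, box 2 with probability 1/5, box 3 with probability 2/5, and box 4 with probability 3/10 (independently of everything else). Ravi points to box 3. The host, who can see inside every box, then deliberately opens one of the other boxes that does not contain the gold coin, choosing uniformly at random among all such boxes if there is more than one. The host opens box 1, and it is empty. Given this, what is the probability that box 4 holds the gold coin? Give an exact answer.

9/23

Apply Bayes' rule, conditioning on where the gold coin actually is.
If it is in box 1 (prior 1/10): the host opened box 1, so this case is ruled out; weight (1/10)·0 = 0.
If it is in box 2 (prior 1/5): the host has 2 equally likely choices, so probability 1/2; weight (1/5)·(1/2) = 1/10.
If it is in box 3 (prior 2/5): the host has 3 equally likely choices, so probability 1/3; weight (2/5)·(1/3) = 2/15.
If it is in box 4 (prior 3/10): the host has 2 equally likely choices, so probability 1/2; weight (3/10)·(1/2) = 3/20.
The weights sum to 23/60.
So P(the gold coin in box 4 | the host opened box 1) = (3/20) / (23/60) = 9/23.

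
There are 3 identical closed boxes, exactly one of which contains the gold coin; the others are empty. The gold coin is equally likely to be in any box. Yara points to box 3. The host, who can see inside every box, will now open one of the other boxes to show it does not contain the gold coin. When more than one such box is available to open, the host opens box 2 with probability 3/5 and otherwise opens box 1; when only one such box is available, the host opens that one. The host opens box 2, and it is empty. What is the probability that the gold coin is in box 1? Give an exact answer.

Apply Bayes' rule, conditioning on where the gold coin actually is.
If it is in box 1 (prior 1/3): only box 2 is available, probability 1; weight (1/3)·1 = 1/3.
If it is in box 2 (prior 1/3): the host opened box 2, so this case is ruled out; weight (1/3)·0 = 0.
If it is in box 3 (prior 1/3): box 2 is available, opened with probability 3/5; weight (1/3)·(3/5) = 1/5.
The weights sum to 8/15.
So P(the gold coin in box 1 | the host opened box 2) = (1/3) / (8/15) = 5/8.

5/8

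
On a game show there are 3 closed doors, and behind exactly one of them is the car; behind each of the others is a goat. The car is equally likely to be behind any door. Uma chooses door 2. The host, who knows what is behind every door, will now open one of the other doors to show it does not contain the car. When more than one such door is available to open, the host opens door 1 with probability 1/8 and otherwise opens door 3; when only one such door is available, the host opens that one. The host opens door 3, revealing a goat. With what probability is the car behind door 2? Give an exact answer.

Condition on the true location of the car.
If it is behind door 1 (prior 1/3): only door 3 is available, probability 1; weight (1/3)·1 = 1/3.
If it is behind door 2 (prior 1/3): door 1 is available but not opened, probability 7/8; weight (1/3)·(7/8) = 7/24.
If it is behind door 3 (prior 1/3): the host opened door 3, so this case is ruled out; weight (1/3)·0 = 0.
The weights sum to 5/8.
So P(the car behind door 2 | the host opened door 3) = (7/24) / (5/8) = 7/15.

7/15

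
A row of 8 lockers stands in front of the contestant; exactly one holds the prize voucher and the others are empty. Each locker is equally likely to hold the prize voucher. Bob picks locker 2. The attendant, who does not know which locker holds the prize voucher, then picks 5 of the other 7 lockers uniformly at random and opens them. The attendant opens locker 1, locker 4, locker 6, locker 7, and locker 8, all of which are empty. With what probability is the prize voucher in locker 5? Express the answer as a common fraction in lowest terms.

Because the attendant chose which lockers to open without knowing where the prize voucher is, the choice is independent of the prize location. Learning that none of the 5 opened lockers holds the prize voucher simply rules out those 5 locations and leaves the remaining 3 lockers still equally likely by symmetry.
So P(the prize voucher in locker 5) = 1/3.

1/3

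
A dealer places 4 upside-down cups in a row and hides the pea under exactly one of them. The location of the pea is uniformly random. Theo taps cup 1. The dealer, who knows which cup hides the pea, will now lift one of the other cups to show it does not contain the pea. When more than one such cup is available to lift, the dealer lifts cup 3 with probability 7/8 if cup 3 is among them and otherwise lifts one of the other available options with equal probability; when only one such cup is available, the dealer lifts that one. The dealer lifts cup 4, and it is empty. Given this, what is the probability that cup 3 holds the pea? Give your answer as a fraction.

Condition on the true location of the pea.
If it is under cup 1 (prior 1/4): cup 3 is available but not opened; cup 4 gets probability (1 − 7/8)/2 = 1/16; weight (1/4)·(1/16) = 1/64.
If it is under cup 2 (prior 1/4): cup 3 is available but not opened, probability 1/8; weight (1/4)·(1/8) = 1/32.
If it is under cup 3 (prior 1/4): cup 3 holds the prize so is unavailable; the dealer chooses uniformly among the 2 others, probability 1/2; weight (1/4)·(1/2) = 1/8.
If it is under cup 4 (prior 1/4): the dealer opened cup 4, so this case is ruled out; weight (1/4)·0 = 0.
The weights sum to 11/64.
So P(the pea under cup 3 | the dealer opened cup 4) = (1/8) / (11/64) = 8/11.

8/11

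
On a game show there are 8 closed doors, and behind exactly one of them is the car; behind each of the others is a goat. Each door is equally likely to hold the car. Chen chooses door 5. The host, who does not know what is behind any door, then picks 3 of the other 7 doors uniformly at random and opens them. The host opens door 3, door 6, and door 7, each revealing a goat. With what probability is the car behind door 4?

1/5

Because the host chose which doors to open without knowing where the car is, the choice is independent of the prize location. Learning that none of the 3 opened doors holds the car simply rules out those 3 locations and leaves the remaining 5 doors still equally likely by symmetry.
So P(the car behind door 4) = 1/5.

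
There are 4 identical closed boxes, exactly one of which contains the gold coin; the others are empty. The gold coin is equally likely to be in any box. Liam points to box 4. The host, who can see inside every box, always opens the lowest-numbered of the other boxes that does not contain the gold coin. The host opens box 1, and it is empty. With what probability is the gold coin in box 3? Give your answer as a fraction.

1/3

Condition on the true location of the gold coin.
If it is in box 1 (prior 1/4): the host opened box 1, so this case is ruled out; weight (1/4)·0 = 0.
If it is in any of boxes 2, 3, and 4 (prior 1/4 each): box 1 is the lowest-numbered option available, probability 1; weight (1/4)·1 = 1/4 each.
The weights sum to 3/4.
So P(the gold coin in box 3 | the host opened box 1) = (1/4) / (3/4) = 1/3.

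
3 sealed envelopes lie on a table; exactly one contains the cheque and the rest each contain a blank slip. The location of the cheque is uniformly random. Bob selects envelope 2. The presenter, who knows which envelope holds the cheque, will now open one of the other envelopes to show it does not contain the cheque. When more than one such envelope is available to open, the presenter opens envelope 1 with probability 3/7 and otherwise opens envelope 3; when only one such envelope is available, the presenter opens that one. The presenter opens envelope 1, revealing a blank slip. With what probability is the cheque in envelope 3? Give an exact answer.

7/10

Consider each possible location of the cheque in turn.
If it is in envelope 1 (prior 1/3): the presenter opened envelope 1, so this case is ruled out; weight (1/3)·0 = 0.
If it is in envelope 2 (prior 1/3): envelope 1 is available, opened with probability 3/7; weight (1/3)·(3/7) = 1/7.
If it is in envelope 3 (prior 1/3): only envelope 1 is available, probability 1; weight (1/3)·1 = 1/3.
The weights sum to 10/21.
So P(the cheque in envelope 3 | the presenter opened envelope 1) = (1/3) / (10/21) = 7/10.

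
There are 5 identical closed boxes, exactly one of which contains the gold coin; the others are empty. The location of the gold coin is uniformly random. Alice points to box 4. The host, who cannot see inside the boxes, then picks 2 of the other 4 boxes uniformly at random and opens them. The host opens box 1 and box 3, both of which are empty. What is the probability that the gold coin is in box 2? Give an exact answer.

1/3

Condition on the true location of the gold coin.
If it is in either of boxes 1 and 3 (prior 1/5 each): that box was opened and seen not to hold the prize — ruled out; weight (1/5)·0 = 0 each.
If it is in any of boxes 2, 4, and 5 (prior 1/5 each): the host picks exactly this set with probability 1/6 regardless, and none is the prize; weight (1/5)·(1/6) = 1/30 each.
The weights sum to 1/10.
So P(the gold coin in box 2 | the host opened box 1 and box 3) = (1/30) / (1/10) = 1/3.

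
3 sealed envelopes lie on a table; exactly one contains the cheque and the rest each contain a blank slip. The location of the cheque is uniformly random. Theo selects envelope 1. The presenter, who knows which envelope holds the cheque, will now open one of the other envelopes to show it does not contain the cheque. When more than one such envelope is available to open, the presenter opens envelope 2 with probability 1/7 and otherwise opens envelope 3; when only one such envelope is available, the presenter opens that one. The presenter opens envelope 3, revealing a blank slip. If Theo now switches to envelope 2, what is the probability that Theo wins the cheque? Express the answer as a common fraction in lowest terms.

Condition on the true location of the cheque.
If it is in envelope 1 (prior 1/3): envelope 2 is available but not opened, probability 6/7; weight (1/3)·(6/7) = 2/7.
If it is in envelope 2 (prior 1/3): only envelope 3 is available, probability 1; weight (1/3)·1 = 1/3.
If it is in envelope 3 (prior 1/3): the presenter opened envelope 3, so this case is ruled out; weight (1/3)·0 = 0.
The weights sum to 13/21.
So P(the cheque in envelope 2 | the presenter opened envelope 3) = (1/3) / (13/21) = 7/13.

7/13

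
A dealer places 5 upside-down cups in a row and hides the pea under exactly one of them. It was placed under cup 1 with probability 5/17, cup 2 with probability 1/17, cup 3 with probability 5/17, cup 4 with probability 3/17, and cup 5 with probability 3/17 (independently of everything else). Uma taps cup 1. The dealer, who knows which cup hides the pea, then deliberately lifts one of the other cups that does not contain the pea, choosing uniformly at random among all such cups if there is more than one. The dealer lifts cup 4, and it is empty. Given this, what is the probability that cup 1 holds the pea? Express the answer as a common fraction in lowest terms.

5/17

Condition on the true location of the pea.
If it is under cup 1 (prior 5/17): the dealer has 4 equally likely choices, so probability 1/4; weight (5/17)·(1/4) = 5/68.
If it is under cup 2 (prior 1/17): the dealer has 3 equally likely choices, so probability 1/3; weight (1/17)·(1/3) = 1/51.
If it is under cup 3 (prior 5/17): the dealer has 3 equally likely choices, so probability 1/3; weight (5/17)·(1/3) = 5/51.
If it is under cup 4 (prior 3/17): the dealer opened cup 4, so this case is ruled out; weight (3/17)·0 = 0.
If it is under cup 5 (prior 3/17): the dealer has 3 equally likely choices, so probability 1/3; weight (3/17)·(1/3) = 1/17.
The weights sum to 1/4.
So P(the pea under cup 1 | the dealer opened cup 4) = (5/68) / (1/4) = 5/17.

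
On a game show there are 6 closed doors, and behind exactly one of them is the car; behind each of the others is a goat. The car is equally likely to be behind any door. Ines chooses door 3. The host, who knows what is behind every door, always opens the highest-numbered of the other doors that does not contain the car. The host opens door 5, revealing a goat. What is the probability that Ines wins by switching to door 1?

Condition on the true location of the car.
If it is behind any of doors 1, 2, 3, and 4 (prior 1/6 each): the host would have opened door 6 instead, probability 0; weight (1/6)·0 = 0 each.
If it is behind door 5 (prior 1/6): the host opened door 5, so this case is ruled out; weight (1/6)·0 = 0.
If it is behind door 6 (prior 1/6): door 5 is the highest-numbered option available, probability 1; weight (1/6)·1 = 1/6.
The weights sum to 1/6.
So P(the car behind door 1 | the host opened door 5) = 0 / (1/6) = 0.

0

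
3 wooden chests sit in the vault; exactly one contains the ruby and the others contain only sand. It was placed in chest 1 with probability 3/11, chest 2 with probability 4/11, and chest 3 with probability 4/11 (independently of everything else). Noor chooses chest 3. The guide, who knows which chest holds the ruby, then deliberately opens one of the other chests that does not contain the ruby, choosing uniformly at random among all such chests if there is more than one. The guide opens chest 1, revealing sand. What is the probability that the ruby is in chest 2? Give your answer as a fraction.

Apply Bayes' rule, conditioning on where the ruby actually is.
If it is in chest 1 (prior 3/11): the guide opened chest 1, so this case is ruled out; weight (3/11)·0 = 0.
If it is in chest 2 (prior 4/11): the guide has no choice, probability 1; weight (4/11)·1 = 4/11.
If it is in chest 3 (prior 4/11): the guide has 2 equally likely choices, so probability 1/2; weight (4/11)·(1/2) = 2/11.
The weights sum to 6/11.
So P(the ruby in chest 2 | the guide opened chest 1) = (4/11) / (6/11) = 2/3.

2/3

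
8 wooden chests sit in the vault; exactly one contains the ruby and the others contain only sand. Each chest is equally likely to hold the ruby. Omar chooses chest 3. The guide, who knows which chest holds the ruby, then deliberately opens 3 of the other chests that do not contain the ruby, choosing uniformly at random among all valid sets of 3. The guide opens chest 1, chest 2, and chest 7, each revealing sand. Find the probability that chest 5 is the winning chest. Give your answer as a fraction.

7/32

Condition on the true location of the ruby.
If it is in any of chests 1, 2, and 7 (prior 1/8 each): that chest was opened and seen not to hold the prize — ruled out; weight (1/8)·0 = 0 each.
If it is in chest 3 (prior 1/8): the guide has 35 equally likely choices, so probability 1/35; weight (1/8)·(1/35) = 1/280.
If it is in any of chests 4, 5, 6, and 8 (prior 1/8 each): the guide has 20 equally likely choices, so probability 1/20; weight (1/8)·(1/20) = 1/160 each.
The weights sum to 1/35.
So P(the ruby in chest 5 | the guide opened chest 1, chest 2, and chest 7) = (1/160) / (1/35) = 7/32.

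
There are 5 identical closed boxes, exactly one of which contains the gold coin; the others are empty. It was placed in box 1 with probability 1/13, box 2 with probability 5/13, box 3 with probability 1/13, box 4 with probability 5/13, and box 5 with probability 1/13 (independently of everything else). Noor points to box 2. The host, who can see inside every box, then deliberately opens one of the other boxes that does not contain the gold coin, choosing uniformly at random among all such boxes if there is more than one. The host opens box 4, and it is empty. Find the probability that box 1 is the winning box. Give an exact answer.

4/27

Condition on the true location of the gold coin.
If it is in any of boxes 1, 3, and 5 (prior 1/13 each): the host has 3 equally likely choices, so probability 1/3; weight (1/13)·(1/3) = 1/39 each.
If it is in box 2 (prior 5/13): the host has 4 equally likely choices, so probability 1/4; weight (5/13)·(1/4) = 5/52.
If it is in box 4 (prior 5/13): the host opened box 4, so this case is ruled out; weight (5/13)·0 = 0.
The weights sum to 9/52.
So P(the gold coin in box 1 | the host opened box 4) = (1/39) / (9/52) = 4/27.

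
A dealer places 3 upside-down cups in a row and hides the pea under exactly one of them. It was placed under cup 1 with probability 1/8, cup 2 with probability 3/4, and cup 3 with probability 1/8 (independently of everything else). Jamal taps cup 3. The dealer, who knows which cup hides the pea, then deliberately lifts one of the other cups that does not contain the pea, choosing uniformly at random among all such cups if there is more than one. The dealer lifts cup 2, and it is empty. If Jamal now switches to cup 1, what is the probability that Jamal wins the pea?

Condition on the true location of the pea.
If it is under cup 1 (prior 1/8): the dealer has no choice, probability 1; weight (1/8)·1 = 1/8.
If it is under cup 2 (prior 3/4): the dealer opened cup 2, so this case is ruled out; weight (3/4)·0 = 0.
If it is under cup 3 (prior 1/8): the dealer has 2 equally likely choices, so probability 1/2; weight (1/8)·(1/2) = 1/16.
The weights sum to 3/16.
So P(the pea under cup 1 | the dealer opened cup 2) = (1/8) / (3/16) = 2/3.

2/3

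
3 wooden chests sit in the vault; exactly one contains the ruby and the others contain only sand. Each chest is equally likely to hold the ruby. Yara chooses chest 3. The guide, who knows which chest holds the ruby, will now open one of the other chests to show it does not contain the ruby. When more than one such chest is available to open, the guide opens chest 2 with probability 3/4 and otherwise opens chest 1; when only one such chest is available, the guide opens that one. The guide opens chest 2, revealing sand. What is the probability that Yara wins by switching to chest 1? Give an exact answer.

Apply Bayes' rule, conditioning on where the ruby actually is.
If it is in chest 1 (prior 1/3): only chest 2 is available, probability 1; weight (1/3)·1 = 1/3.
If it is in chest 2 (prior 1/3): the guide opened chest 2, so this case is ruled out; weight (1/3)·0 = 0.
If it is in chest 3 (prior 1/3): chest 2 is available, opened with probability 3/4; weight (1/3)·(3/4) = 1/4.
The weights sum to 7/12.
So P(the ruby in chest 1 | the guide opened chest 2) = (1/3) / (7/12) = 4/7.

4/7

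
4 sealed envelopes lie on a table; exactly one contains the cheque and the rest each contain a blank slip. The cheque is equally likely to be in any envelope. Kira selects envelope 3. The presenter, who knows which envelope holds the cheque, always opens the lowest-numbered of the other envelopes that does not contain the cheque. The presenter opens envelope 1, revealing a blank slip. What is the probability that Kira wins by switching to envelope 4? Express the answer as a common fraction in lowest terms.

1/3

Consider each possible location of the cheque in turn.
If it is in envelope 1 (prior 1/4): the presenter opened envelope 1, so this case is ruled out; weight (1/4)·0 = 0.
If it is in any of envelopes 2, 3, and 4 (prior 1/4 each): envelope 1 is the lowest-numbered option available, probability 1; weight (1/4)·1 = 1/4 each.
The weights sum to 3/4.
So P(the cheque in envelope 4 | the presenter opened envelope 1) = (1/4) / (3/4) = 1/3.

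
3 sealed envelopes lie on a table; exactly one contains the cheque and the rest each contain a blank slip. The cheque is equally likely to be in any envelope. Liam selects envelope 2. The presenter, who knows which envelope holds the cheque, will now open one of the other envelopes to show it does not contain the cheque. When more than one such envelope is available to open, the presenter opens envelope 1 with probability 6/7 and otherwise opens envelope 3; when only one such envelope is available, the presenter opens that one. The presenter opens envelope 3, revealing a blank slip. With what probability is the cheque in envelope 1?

7/8

Consider each possible location of the cheque in turn.
If it is in envelope 1 (prior 1/3): only envelope 3 is available, probability 1; weight (1/3)·1 = 1/3.
If it is in envelope 2 (prior 1/3): envelope 1 is available but not opened, probability 1/7; weight (1/3)·(1/7) = 1/21.
If it is in envelope 3 (prior 1/3): the presenter opened envelope 3, so this case is ruled out; weight (1/3)·0 = 0.
The weights sum to 8/21.
So P(the cheque in envelope 1 | the presenter opened envelope 3) = (1/3) / (8/21) = 7/8.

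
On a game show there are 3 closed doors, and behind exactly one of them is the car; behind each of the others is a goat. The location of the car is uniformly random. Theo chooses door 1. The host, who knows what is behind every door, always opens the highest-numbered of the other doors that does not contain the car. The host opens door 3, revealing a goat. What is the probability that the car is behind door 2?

Consider each possible location of the car in turn.
If it is behind either of doors 1 and 2 (prior 1/3 each): door 3 is the highest-numbered option available, probability 1; weight (1/3)·1 = 1/3 each.
If it is behind door 3 (prior 1/3): the host opened door 3, so this case is ruled out; weight (1/3)·0 = 0.
The weights sum to 2/3.
So P(the car behind door 2 | the host opened door 3) = (1/3) / (2/3) = 1/2.

1/2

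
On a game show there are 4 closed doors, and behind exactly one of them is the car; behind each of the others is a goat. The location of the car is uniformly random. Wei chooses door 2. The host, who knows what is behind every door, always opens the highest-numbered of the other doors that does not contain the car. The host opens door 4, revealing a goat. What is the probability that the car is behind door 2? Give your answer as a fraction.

1/3

Apply Bayes' rule, conditioning on where the car actually is.
If it is behind any of doors 1, 2, and 3 (prior 1/4 each): door 4 is the highest-numbered option available, probability 1; weight (1/4)·1 = 1/4 each.
If it is behind door 4 (prior 1/4): the host opened door 4, so this case is ruled out; weight (1/4)·0 = 0.
The weights sum to 3/4.
So P(the car behind door 2 | the host opened door 4) = (1/4) / (3/4) = 1/3.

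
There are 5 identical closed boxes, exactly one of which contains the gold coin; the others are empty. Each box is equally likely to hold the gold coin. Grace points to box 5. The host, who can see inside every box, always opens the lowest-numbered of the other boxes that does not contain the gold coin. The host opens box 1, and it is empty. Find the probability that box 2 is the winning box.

Consider each possible location of the gold coin in turn.
If it is in box 1 (prior 1/5): the host opened box 1, so this case is ruled out; weight (1/5)·0 = 0.
If it is in any of boxes 2, 3, 4, and 5 (prior 1/5 each): box 1 is the lowest-numbered option available, probability 1; weight (1/5)·1 = 1/5 each.
The weights sum to 4/5.
So P(the gold coin in box 2 | the host opened box 1) = (1/5) / (4/5) = 1/4.

1/4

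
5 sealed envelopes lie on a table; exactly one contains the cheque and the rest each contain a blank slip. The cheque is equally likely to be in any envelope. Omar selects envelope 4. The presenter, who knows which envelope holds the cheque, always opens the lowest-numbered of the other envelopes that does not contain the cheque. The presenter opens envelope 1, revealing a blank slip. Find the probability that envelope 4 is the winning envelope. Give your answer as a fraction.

Apply Bayes' rule, conditioning on where the cheque actually is.
If it is in envelope 1 (prior 1/5): the presenter opened envelope 1, so this case is ruled out; weight (1/5)·0 = 0.
If it is in any of envelopes 2, 3, 4, and 5 (prior 1/5 each): envelope 1 is the lowest-numbered option available, probability 1; weight (1/5)·1 = 1/5 each.
The weights sum to 4/5.
So P(the cheque in envelope 4 | the presenter opened envelope 1) = (1/5) / (4/5) = 1/4.

1/4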